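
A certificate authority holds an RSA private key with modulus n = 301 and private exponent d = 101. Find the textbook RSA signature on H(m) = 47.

(H(m))^2 ≡ 47^2 = 2209 ≡ 102
(H(m))^4 ≡ 102^2 = 10404 ≡ 170
(H(m))^8 ≡ 170^2 = 28900 ≡ 4
(H(m))^16 ≡ 4^2 = 16
(H(m))^32 ≡ 16^2 = 256
(H(m))^64 ≡ 256^2 = 65536 ≡ 219
101 = 64 + 32 + 4 + 1, so (H(m))^101 ≡ 219·256·170·47 ≡ 150 (mod 301)

150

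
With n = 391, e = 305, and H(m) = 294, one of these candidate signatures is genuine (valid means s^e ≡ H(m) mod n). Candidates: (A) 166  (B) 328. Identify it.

B

Candidate A: 166^2 = 27556 ≡ 186; 166^4 ≡ 186^2 = 34596 ≡ 188; 166^8 ≡ 188^2 = 35344 ≡ 154; 166^16 ≡ 154^2 = 23716 ≡ 256; 166^32 ≡ 256^2 = 65536 ≡ 239; 166^64 ≡ 239^2 = 57121 ≡ 35; 166^128 ≡ 35^2 = 1225 ≡ 52; 166^256 ≡ 52^2 = 2704 ≡ 358; 305 = 256 + 32 + 16 + 1, so 166^305 ≡ 358·239·256·166 ≡ 30 (mod 391)
Candidate B: 328^2 = 107584 ≡ 59; 328^4 ≡ 59^2 = 3481 ≡ 353; 328^8 ≡ 353^2 = 124609 ≡ 271; 328^16 ≡ 271^2 = 73441 ≡ 324; 328^32 ≡ 324^2 = 104976 ≡ 188; 328^64 ≡ 188^2 = 35344 ≡ 154; 328^128 ≡ 154^2 = 23716 ≡ 256; 328^256 ≡ 256^2 = 65536 ≡ 239; 305 = 256 + 32 + 16 + 1, so 328^305 ≡ 239·188·324·328 ≡ 294 (mod 391)
  → matches H(m) = 294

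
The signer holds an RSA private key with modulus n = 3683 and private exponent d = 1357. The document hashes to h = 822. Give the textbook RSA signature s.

1940

h^2 ≡ 822^2 = 675684 ≡ 1695
h^4 ≡ 1695^2 = 2873025 ≡ 285
h^8 ≡ 285^2 = 81225 ≡ 199
h^16 ≡ 199^2 = 39601 ≡ 2771
h^32 ≡ 2771^2 = 7678441 ≡ 3069
h^64 ≡ 3069^2 = 9418761 ≡ 1330
h^128 ≡ 1330^2 = 1768900 ≡ 1060
h^256 ≡ 1060^2 = 1123600 ≡ 285
h^512 ≡ 285^2 = 81225 ≡ 199
h^1024 ≡ 199^2 = 39601 ≡ 2771
1357 = 1024 + 256 + 64 + 8 + 4 + 1, so h^1357 ≡ 2771·285·1330·199·285·822 ≡ 1940 (mod 3683)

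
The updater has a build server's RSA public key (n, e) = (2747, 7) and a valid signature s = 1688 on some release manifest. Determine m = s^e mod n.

Squares mod 2747: s^1≡1688, s^2≡705, s^4≡2565
7 = 4 + 2 + 1, so s^7 ≡ 2565·705·1688 ≡ 2682 (mod 2747)

2682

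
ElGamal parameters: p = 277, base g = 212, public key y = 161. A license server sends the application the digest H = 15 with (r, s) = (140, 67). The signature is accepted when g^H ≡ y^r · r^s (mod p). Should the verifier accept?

Left side g^H mod p:
212^2 = 44944 ≡ 70
212^4 ≡ 70^2 = 4900 ≡ 191
212^8 ≡ 191^2 = 36481 ≡ 194
15 = 8 + 4 + 2 + 1, so 212^15 ≡ 194·191·70·212 ≡ 73 (mod 277)
Right side y^r · r^s mod p:
161^2 = 25921 ≡ 160
161^4 ≡ 160^2 = 25600 ≡ 116
161^8 ≡ 116^2 = 13456 ≡ 160
161^16 ≡ 160^2 = 25600 ≡ 116
161^32 ≡ 116^2 = 13456 ≡ 160
161^64 ≡ 160^2 = 25600 ≡ 116
161^128 ≡ 116^2 = 13456 ≡ 160
140 = 128 + 8 + 4, so 161^140 ≡ 160·160·116 ≡ 160 (mod 277)
140^2 = 19600 ≡ 210
140^4 ≡ 210^2 = 44100 ≡ 57
140^8 ≡ 57^2 = 3249 ≡ 202
140^16 ≡ 202^2 = 40804 ≡ 85
140^32 ≡ 85^2 = 7225 ≡ 23
140^64 ≡ 23^2 = 529 ≡ 252
67 = 64 + 2 + 1, so 140^67 ≡ 252·210·140 ≡ 158 (mod 277)
160·158 = 25280 ≡ 73 (mod 277)
73 ≡ 73 (mod 277), so the signature is genuine.

accept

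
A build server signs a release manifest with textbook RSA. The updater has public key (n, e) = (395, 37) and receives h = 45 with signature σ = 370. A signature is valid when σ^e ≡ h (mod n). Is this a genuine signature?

forged

σ^37 mod 395 = 350
The recovered value 350 does not match the digest 45.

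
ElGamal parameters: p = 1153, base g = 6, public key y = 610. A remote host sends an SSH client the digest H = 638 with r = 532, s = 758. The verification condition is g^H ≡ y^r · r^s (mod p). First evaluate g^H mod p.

648

6^2 = 36
6^4 ≡ 36^2 = 1296 ≡ 143
6^8 ≡ 143^2 = 20449 ≡ 848
6^16 ≡ 848^2 = 719104 ≡ 785
6^32 ≡ 785^2 = 616225 ≡ 523
6^64 ≡ 523^2 = 273529 ≡ 268
6^128 ≡ 268^2 = 71824 ≡ 338
6^256 ≡ 338^2 = 114244 ≡ 97
6^512 ≡ 97^2 = 9409 ≡ 185
638 = 512 + 64 + 32 + 16 + 8 + 4 + 2, so 6^638 ≡ 185·268·523·785·848·143·36 ≡ 648 (mod 1153)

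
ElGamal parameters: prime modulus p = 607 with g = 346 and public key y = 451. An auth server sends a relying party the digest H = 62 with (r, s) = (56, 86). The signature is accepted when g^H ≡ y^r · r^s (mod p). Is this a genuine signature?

Left side g^H mod p:
346^2 = 119716 ≡ 137
346^4 ≡ 137^2 = 18769 ≡ 559
346^8 ≡ 559^2 = 312481 ≡ 483
346^16 ≡ 483^2 = 233289 ≡ 201
346^32 ≡ 201^2 = 40401 ≡ 339
62 = 32 + 16 + 8 + 4 + 2, so 346^62 ≡ 339·201·483·559·137 ≡ 573 (mod 607)
Right side y^r · r^s mod p:
451^2 = 203401 ≡ 56
451^4 ≡ 56^2 = 3136 ≡ 101
451^8 ≡ 101^2 = 10201 ≡ 489
451^16 ≡ 489^2 = 239121 ≡ 570
451^32 ≡ 570^2 = 324900 ≡ 155
56 = 32 + 16 + 8, so 451^56 ≡ 155·570·489 ≡ 532 (mod 607)
56^2 = 3136 ≡ 101
56^4 ≡ 101^2 = 10201 ≡ 489
56^8 ≡ 489^2 = 239121 ≡ 570
56^16 ≡ 570^2 = 324900 ≡ 155
56^32 ≡ 155^2 = 24025 ≡ 352
56^64 ≡ 352^2 = 123904 ≡ 76
86 = 64 + 16 + 4 + 2, so 56^86 ≡ 76·155·489·101 ≡ 204 (mod 607)
532·204 = 108528 ≡ 482 (mod 607)
573 ≠ 482, so verification fails.

forged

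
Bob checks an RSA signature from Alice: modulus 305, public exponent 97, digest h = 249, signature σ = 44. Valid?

no

σ^2 ≡ 44^2 = 1936 ≡ 106
σ^4 ≡ 106^2 = 11236 ≡ 256
σ^8 ≡ 256^2 = 65536 ≡ 266
σ^16 ≡ 266^2 = 70756 ≡ 301
σ^32 ≡ 301^2 = 90601 ≡ 16
σ^64 ≡ 16^2 = 256
97 = 64 + 32 + 1, so σ^97 ≡ 256·16·44 ≡ 274 (mod 305)
σ^97 mod 305 = 274, but h = 249.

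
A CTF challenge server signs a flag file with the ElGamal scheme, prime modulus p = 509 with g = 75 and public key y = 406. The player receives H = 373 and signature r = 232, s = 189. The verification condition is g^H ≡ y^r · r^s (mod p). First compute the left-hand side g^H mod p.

411

75^373 mod 509 = 411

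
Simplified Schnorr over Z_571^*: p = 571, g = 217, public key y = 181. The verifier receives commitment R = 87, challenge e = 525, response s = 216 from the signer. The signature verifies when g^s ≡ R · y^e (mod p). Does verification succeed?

passes

g^s mod p:
217^2 = 47089 ≡ 267
217^4 ≡ 267^2 = 71289 ≡ 485
217^8 ≡ 485^2 = 235225 ≡ 544
217^16 ≡ 544^2 = 295936 ≡ 158
217^32 ≡ 158^2 = 24964 ≡ 411
217^64 ≡ 411^2 = 168921 ≡ 476
217^128 ≡ 476^2 = 226576 ≡ 460
216 = 128 + 64 + 16 + 8, so 217^216 ≡ 460·476·158·544 ≡ 123 (mod 571)
R · y^e mod p:
181^2 = 32761 ≡ 214
181^4 ≡ 214^2 = 45796 ≡ 116
181^8 ≡ 116^2 = 13456 ≡ 323
181^16 ≡ 323^2 = 104329 ≡ 407
181^32 ≡ 407^2 = 165649 ≡ 59
181^64 ≡ 59^2 = 3481 ≡ 55
181^128 ≡ 55^2 = 3025 ≡ 170
181^256 ≡ 170^2 = 28900 ≡ 350
181^512 ≡ 350^2 = 122500 ≡ 306
525 = 512 + 8 + 4 + 1, so 181^525 ≡ 306·323·116·181 ≡ 218 (mod 571)
87·218 = 18966 ≡ 123 (mod 571)
123 ≡ 123 (mod 571); signature holds.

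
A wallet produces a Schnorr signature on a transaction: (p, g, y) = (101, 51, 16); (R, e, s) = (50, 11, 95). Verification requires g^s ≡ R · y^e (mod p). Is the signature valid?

g^s mod p:
51^2 = 2601 ≡ 76
51^4 ≡ 76^2 = 5776 ≡ 19
51^8 ≡ 19^2 = 361 ≡ 58
51^16 ≡ 58^2 = 3364 ≡ 31
51^32 ≡ 31^2 = 961 ≡ 52
51^64 ≡ 52^2 = 2704 ≡ 78
95 = 64 + 16 + 8 + 4 + 2 + 1, so 51^95 ≡ 78·31·58·19·76·51 ≡ 32 (mod 101)
R · y^e mod p:
16^2 = 256 ≡ 54
16^4 ≡ 54^2 = 2916 ≡ 88
16^8 ≡ 88^2 = 7744 ≡ 68
11 = 8 + 2 + 1, so 16^11 ≡ 68·54·16 ≡ 71 (mod 101)
50·71 = 3550 ≡ 15 (mod 101)
32 ≠ 15; the check fails.

invalid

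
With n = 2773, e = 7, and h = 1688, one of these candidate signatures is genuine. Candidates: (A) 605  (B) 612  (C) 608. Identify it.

Candidate A: Squares mod 2773: 605^1≡605, 605^2≡2762, 605^4≡121; 7 = 4 + 2 + 1, so 605^7 ≡ 121·2762·605 ≡ 1688 (mod 2773)
  → matches h = 1688
Candidate B: Squares mod 2773: 612^1≡612, 612^2≡189, 612^4≡2445; 7 = 4 + 2 + 1, so 612^7 ≡ 2445·189·612 ≡ 1082 (mod 2773)
Candidate C: Squares mod 2773: 608^1≡608, 608^2≡855, 608^4≡1726; 7 = 4 + 2 + 1, so 608^7 ≡ 1726·855·608 ≡ 868 (mod 2773)

A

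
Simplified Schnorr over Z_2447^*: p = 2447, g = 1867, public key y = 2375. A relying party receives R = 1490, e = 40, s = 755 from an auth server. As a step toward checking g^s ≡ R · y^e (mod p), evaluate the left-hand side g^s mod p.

1331

1867^2 = 3485689 ≡ 1161
1867^4 ≡ 1161^2 = 1347921 ≡ 2071
1867^8 ≡ 2071^2 = 4289041 ≡ 1897
1867^16 ≡ 1897^2 = 3598609 ≡ 1519
1867^32 ≡ 1519^2 = 2307361 ≡ 2287
1867^64 ≡ 2287^2 = 5230369 ≡ 1130
1867^128 ≡ 1130^2 = 1276900 ≡ 2013
1867^256 ≡ 2013^2 = 4052169 ≡ 2384
1867^512 ≡ 2384^2 = 5683456 ≡ 1522
755 = 512 + 128 + 64 + 32 + 16 + 2 + 1, so 1867^755 ≡ 1522·2013·1130·2287·1519·1161·1867 ≡ 1331 (mod 2447)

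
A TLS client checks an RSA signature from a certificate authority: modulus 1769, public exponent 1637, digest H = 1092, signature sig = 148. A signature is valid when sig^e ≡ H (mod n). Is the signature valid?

valid

sig^2 ≡ 148^2 = 21904 ≡ 676
sig^4 ≡ 676^2 = 456976 ≡ 574
sig^8 ≡ 574^2 = 329476 ≡ 442
sig^16 ≡ 442^2 = 195364 ≡ 774
sig^32 ≡ 774^2 = 599076 ≡ 1154
sig^64 ≡ 1154^2 = 1331716 ≡ 1428
sig^128 ≡ 1428^2 = 2039184 ≡ 1296
sig^256 ≡ 1296^2 = 1679616 ≡ 835
sig^512 ≡ 835^2 = 697225 ≡ 239
sig^1024 ≡ 239^2 = 57121 ≡ 513
1637 = 1024 + 512 + 64 + 32 + 4 + 1, so sig^1637 ≡ 513·239·1428·1154·574·148 ≡ 1092 (mod 1769)
1092 = H, so the signature checks out.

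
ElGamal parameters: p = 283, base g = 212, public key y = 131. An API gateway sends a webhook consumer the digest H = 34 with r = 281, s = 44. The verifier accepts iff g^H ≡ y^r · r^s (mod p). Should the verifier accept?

reject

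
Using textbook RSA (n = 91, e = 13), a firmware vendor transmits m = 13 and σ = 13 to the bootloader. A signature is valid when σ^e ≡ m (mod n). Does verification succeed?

σ^2 ≡ 13^2 = 169 ≡ 78
σ^4 ≡ 78^2 = 6084 ≡ 78
σ^8 ≡ 78^2 = 6084 ≡ 78
13 = 8 + 4 + 1, so σ^13 ≡ 78·78·13 ≡ 13 (mod 91)
13 = m, so the signature checks out.

passes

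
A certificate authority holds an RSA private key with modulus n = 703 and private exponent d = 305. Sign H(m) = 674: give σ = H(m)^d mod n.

245

(H(m))^2 ≡ 674^2 = 454276 ≡ 138
(H(m))^4 ≡ 138^2 = 19044 ≡ 63
(H(m))^8 ≡ 63^2 = 3969 ≡ 454
(H(m))^16 ≡ 454^2 = 206116 ≡ 137
(H(m))^32 ≡ 137^2 = 18769 ≡ 491
(H(m))^64 ≡ 491^2 = 241081 ≡ 655
(H(m))^128 ≡ 655^2 = 429025 ≡ 195
(H(m))^256 ≡ 195^2 = 38025 ≡ 63
305 = 256 + 32 + 16 + 1, so (H(m))^305 ≡ 63·491·137·674 ≡ 245 (mod 703)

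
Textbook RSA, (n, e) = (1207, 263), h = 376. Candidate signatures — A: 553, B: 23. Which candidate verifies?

A

Candidate A: 553^2 = 305809 ≡ 438; 553^4 ≡ 438^2 = 191844 ≡ 1138; 553^8 ≡ 1138^2 = 1295044 ≡ 1140; 553^16 ≡ 1140^2 = 1299600 ≡ 868; 553^32 ≡ 868^2 = 753424 ≡ 256; 553^64 ≡ 256^2 = 65536 ≡ 358; 553^128 ≡ 358^2 = 128164 ≡ 222; 553^256 ≡ 222^2 = 49284 ≡ 1004; 263 = 256 + 4 + 2 + 1, so 553^263 ≡ 1004·1138·438·553 ≡ 376 (mod 1207)
  → matches h = 376
Candidate B: 23^2 = 529; 23^4 ≡ 529^2 = 279841 ≡ 1024; 23^8 ≡ 1024^2 = 1048576 ≡ 900; 23^16 ≡ 900^2 = 810000 ≡ 103; 23^32 ≡ 103^2 = 10609 ≡ 953; 23^64 ≡ 953^2 = 908209 ≡ 545; 23^128 ≡ 545^2 = 297025 ≡ 103; 23^256 ≡ 103^2 = 10609 ≡ 953; 263 = 256 + 4 + 2 + 1, so 23^263 ≡ 953·1024·529·23 ≡ 609 (mod 1207)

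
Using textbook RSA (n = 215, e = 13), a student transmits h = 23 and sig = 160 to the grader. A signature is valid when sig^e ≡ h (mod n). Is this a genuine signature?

Squares mod 215: sig^1≡160, sig^2≡15, sig^4≡10, sig^8≡100
13 = 8 + 4 + 1, so sig^13 ≡ 100·10·160 ≡ 40 (mod 215)
The recovered value 40 does not match the digest 23.

forged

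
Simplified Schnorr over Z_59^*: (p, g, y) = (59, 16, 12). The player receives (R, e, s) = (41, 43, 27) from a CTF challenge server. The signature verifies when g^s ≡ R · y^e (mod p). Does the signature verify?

does not verify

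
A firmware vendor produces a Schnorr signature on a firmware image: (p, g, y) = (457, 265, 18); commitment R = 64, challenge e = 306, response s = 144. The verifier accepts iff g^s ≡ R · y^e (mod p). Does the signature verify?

does not verify

g^s mod p:
265^2 = 70225 ≡ 304
265^4 ≡ 304^2 = 92416 ≡ 102
265^8 ≡ 102^2 = 10404 ≡ 350
265^16 ≡ 350^2 = 122500 ≡ 24
265^32 ≡ 24^2 = 576 ≡ 119
265^64 ≡ 119^2 = 14161 ≡ 451
265^128 ≡ 451^2 = 203401 ≡ 36
144 = 128 + 16, so 265^144 ≡ 36·24 ≡ 407 (mod 457)
R · y^e mod p:
18^2 = 324
18^4 ≡ 324^2 = 104976 ≡ 323
18^8 ≡ 323^2 = 104329 ≡ 133
18^16 ≡ 133^2 = 17689 ≡ 323
18^32 ≡ 323^2 = 104329 ≡ 133
18^64 ≡ 133^2 = 17689 ≡ 323
18^128 ≡ 323^2 = 104329 ≡ 133
18^256 ≡ 133^2 = 17689 ≡ 323
306 = 256 + 32 + 16 + 2, so 18^306 ≡ 323·133·323·324 ≡ 456 (mod 457)
64·456 = 29184 ≡ 393 (mod 457)
407 ≠ 393; the check fails.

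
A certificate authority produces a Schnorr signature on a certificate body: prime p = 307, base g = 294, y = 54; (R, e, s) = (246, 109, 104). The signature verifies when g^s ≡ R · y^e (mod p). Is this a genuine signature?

genuine

g^s mod p:
294^2 = 86436 ≡ 169
294^4 ≡ 169^2 = 28561 ≡ 10
294^8 ≡ 10^2 = 100
294^16 ≡ 100^2 = 10000 ≡ 176
294^32 ≡ 176^2 = 30976 ≡ 276
294^64 ≡ 276^2 = 76176 ≡ 40
104 = 64 + 32 + 8, so 294^104 ≡ 40·276·100 ≡ 28 (mod 307)
R · y^e mod p:
54^2 = 2916 ≡ 153
54^4 ≡ 153^2 = 23409 ≡ 77
54^8 ≡ 77^2 = 5929 ≡ 96
54^16 ≡ 96^2 = 9216 ≡ 6
54^32 ≡ 6^2 = 36
54^64 ≡ 36^2 = 1296 ≡ 68
109 = 64 + 32 + 8 + 4 + 1, so 54^109 ≡ 68·36·96·77·54 ≡ 70 (mod 307)
246·70 = 17220 ≡ 28 (mod 307)
28 ≡ 28 (mod 307); signature holds.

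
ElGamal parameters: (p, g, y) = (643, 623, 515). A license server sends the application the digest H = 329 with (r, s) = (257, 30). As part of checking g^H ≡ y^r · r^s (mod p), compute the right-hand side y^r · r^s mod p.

518

515^2 = 265225 ≡ 309
515^4 ≡ 309^2 = 95481 ≡ 317
515^8 ≡ 317^2 = 100489 ≡ 181
515^16 ≡ 181^2 = 32761 ≡ 611
515^32 ≡ 611^2 = 373321 ≡ 381
515^64 ≡ 381^2 = 145161 ≡ 486
515^128 ≡ 486^2 = 236196 ≡ 215
515^256 ≡ 215^2 = 46225 ≡ 572
257 = 256 + 1, so 515^257 ≡ 572·515 ≡ 86 (mod 643)
257^2 = 66049 ≡ 463
257^4 ≡ 463^2 = 214369 ≡ 250
257^8 ≡ 250^2 = 62500 ≡ 129
257^16 ≡ 129^2 = 16641 ≡ 566
30 = 16 + 8 + 4 + 2, so 257^30 ≡ 566·129·250·463 ≡ 335 (mod 643)
y^r · r^s ≡ 86·335 = 28810 ≡ 518 (mod 643)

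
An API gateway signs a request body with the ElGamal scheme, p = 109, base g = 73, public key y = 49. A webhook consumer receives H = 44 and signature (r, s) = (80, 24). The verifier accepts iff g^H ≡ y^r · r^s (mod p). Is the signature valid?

Left side g^H mod p:
73^44 mod 109 = 80
Right side y^r · r^s mod p:
49^80 mod 109 = 89
80^24 mod 109 = 105
89·105 = 9345 ≡ 80 (mod 109)
80 ≡ 80 (mod 109), so the signature is genuine.

valid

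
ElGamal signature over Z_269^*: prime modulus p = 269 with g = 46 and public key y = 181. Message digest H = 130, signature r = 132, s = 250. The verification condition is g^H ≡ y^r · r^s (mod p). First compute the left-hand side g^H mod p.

Squares mod 269: 46^1≡46, 46^2≡233, 46^4≡220, 46^8≡249, 46^16≡131, 46^32≡214, 46^64≡66, 46^128≡52
130 = 128 + 2, so 46^130 ≡ 52·233 ≡ 11 (mod 269)

11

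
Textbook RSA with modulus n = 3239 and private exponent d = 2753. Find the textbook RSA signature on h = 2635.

h^2 ≡ 2635^2 = 6943225 ≡ 2048
h^4 ≡ 2048^2 = 4194304 ≡ 3038
h^8 ≡ 3038^2 = 9229444 ≡ 1533
h^16 ≡ 1533^2 = 2350089 ≡ 1814
h^32 ≡ 1814^2 = 3290596 ≡ 3011
h^64 ≡ 3011^2 = 9066121 ≡ 160
h^128 ≡ 160^2 = 25600 ≡ 2927
h^256 ≡ 2927^2 = 8567329 ≡ 174
h^512 ≡ 174^2 = 30276 ≡ 1125
h^1024 ≡ 1125^2 = 1265625 ≡ 2415
h^2048 ≡ 2415^2 = 5832225 ≡ 2025
2753 = 2048 + 512 + 128 + 64 + 1, so h^2753 ≡ 2025·1125·2927·160·2635 ≡ 1633 (mod 3239)

1633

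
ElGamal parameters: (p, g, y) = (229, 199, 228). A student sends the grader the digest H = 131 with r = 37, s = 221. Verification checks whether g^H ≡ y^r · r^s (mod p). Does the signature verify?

Left side g^H mod p:
Squares mod 229: 199^1≡199, 199^2≡213, 199^4≡27, 199^8≡42, 199^16≡161, 199^32≡44, 199^64≡104, 199^128≡53
131 = 128 + 2 + 1, so 199^131 ≡ 53·213·199 ≡ 21 (mod 229)
Right side y^r · r^s mod p:
Squares mod 229: 228^1≡228, 228^2≡1, 228^4≡1, 228^8≡1, 228^16≡1, 228^32≡1
37 = 32 + 4 + 1, so 228^37 ≡ 1·1·228 ≡ 228 (mod 229)
Squares mod 229: 37^1≡37, 37^2≡224, 37^4≡25, 37^8≡167, 37^16≡180, 37^32≡111, 37^64≡184, 37^128≡193
221 = 128 + 64 + 16 + 8 + 4 + 1, so 37^221 ≡ 193·184·180·167·25·37 ≡ 173 (mod 229)
228·173 = 39444 ≡ 56 (mod 229)
21 ≠ 56, so verification fails.

does not verify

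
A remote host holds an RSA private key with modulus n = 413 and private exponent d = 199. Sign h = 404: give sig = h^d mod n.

h^2 ≡ 404^2 = 163216 ≡ 81
h^4 ≡ 81^2 = 6561 ≡ 366
h^8 ≡ 366^2 = 133956 ≡ 144
h^16 ≡ 144^2 = 20736 ≡ 86
h^32 ≡ 86^2 = 7396 ≡ 375
h^64 ≡ 375^2 = 140625 ≡ 205
h^128 ≡ 205^2 = 42025 ≡ 312
199 = 128 + 64 + 4 + 2 + 1, so h^199 ≡ 312·205·366·81·404 ≡ 54 (mod 413)

54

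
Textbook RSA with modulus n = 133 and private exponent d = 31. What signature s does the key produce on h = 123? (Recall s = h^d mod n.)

25

h^2 ≡ 123^2 = 15129 ≡ 100
h^4 ≡ 100^2 = 10000 ≡ 25
h^8 ≡ 25^2 = 625 ≡ 93
h^16 ≡ 93^2 = 8649 ≡ 4
31 = 16 + 8 + 4 + 2 + 1, so h^31 ≡ 4·93·25·100·123 ≡ 25 (mod 133)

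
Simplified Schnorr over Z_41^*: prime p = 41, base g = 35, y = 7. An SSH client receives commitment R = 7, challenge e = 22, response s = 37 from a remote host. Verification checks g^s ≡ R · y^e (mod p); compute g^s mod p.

26

35^37 mod 41 = 26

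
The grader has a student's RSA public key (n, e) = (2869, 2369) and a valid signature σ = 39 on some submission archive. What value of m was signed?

438

Squares mod 2869: σ^1≡39, σ^2≡1521, σ^4≡1027, σ^8≡1806, σ^16≡2452, σ^32≡1749, σ^64≡647, σ^128≡2604, σ^256≡1369, σ^512≡704, σ^1024≡2148, σ^2048≡552
2369 = 2048 + 256 + 64 + 1, so σ^2369 ≡ 552·1369·647·39 ≡ 438 (mod 2869)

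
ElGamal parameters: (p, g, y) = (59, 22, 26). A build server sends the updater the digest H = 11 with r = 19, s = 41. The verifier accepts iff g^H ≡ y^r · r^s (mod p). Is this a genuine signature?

Left side g^H mod p:
22^2 = 484 ≡ 12
22^4 ≡ 12^2 = 144 ≡ 26
22^8 ≡ 26^2 = 676 ≡ 27
11 = 8 + 2 + 1, so 22^11 ≡ 27·12·22 ≡ 48 (mod 59)
Right side y^r · r^s mod p:
26^2 = 676 ≡ 27
26^4 ≡ 27^2 = 729 ≡ 21
26^8 ≡ 21^2 = 441 ≡ 28
26^16 ≡ 28^2 = 784 ≡ 17
19 = 16 + 2 + 1, so 26^19 ≡ 17·27·26 ≡ 16 (mod 59)
19^2 = 361 ≡ 7
19^4 ≡ 7^2 = 49
19^8 ≡ 49^2 = 2401 ≡ 41
19^16 ≡ 41^2 = 1681 ≡ 29
19^32 ≡ 29^2 = 841 ≡ 15
41 = 32 + 8 + 1, so 19^41 ≡ 15·41·19 ≡ 3 (mod 59)
16·3 = 48 ≡ 48 (mod 59)
48 ≡ 48 (mod 59), so the signature is genuine.

genuine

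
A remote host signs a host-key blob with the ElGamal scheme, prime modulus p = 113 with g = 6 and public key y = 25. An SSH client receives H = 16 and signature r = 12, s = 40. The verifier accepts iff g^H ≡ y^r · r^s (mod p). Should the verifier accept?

reject

Left side g^H mod p:
Squares mod 113: 6^1≡6, 6^2≡36, 6^4≡53, 6^8≡97, 6^16≡30
6^16 ≡ 30 (mod 113)
Right side y^r · r^s mod p:
Squares mod 113: 25^1≡25, 25^2≡60, 25^4≡97, 25^8≡30
12 = 8 + 4, so 25^12 ≡ 30·97 ≡ 85 (mod 113)
Squares mod 113: 12^1≡12, 12^2≡31, 12^4≡57, 12^8≡85, 12^16≡106, 12^32≡49
40 = 32 + 8, so 12^40 ≡ 49·85 ≡ 97 (mod 113)
85·97 = 8245 ≡ 109 (mod 113)
30 ≠ 109, so verification fails.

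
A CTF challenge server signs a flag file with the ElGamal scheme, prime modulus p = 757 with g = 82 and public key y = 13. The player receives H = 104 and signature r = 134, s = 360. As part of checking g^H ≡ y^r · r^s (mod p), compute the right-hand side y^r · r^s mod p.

397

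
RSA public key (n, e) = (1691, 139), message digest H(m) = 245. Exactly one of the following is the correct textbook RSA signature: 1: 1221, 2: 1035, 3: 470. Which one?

1

Candidate 1: 1221^139 mod 1691 = 245
  → matches H(m) = 245
Candidate 2: 1035^139 mod 1691 = 1678
Candidate 3: 470^139 mod 1691 = 1446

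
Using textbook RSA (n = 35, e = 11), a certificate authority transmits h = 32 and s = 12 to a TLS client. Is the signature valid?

Squares mod 35: s^1≡12, s^2≡4, s^4≡16, s^8≡11
11 = 8 + 2 + 1, so s^11 ≡ 11·4·12 ≡ 3 (mod 35)
s^11 mod 35 = 3, but h = 32.

invalid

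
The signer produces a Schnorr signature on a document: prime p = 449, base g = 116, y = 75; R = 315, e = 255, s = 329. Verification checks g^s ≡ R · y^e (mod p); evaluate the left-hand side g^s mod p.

71

Squares mod 449: 116^1≡116, 116^2≡435, 116^4≡196, 116^8≡251, 116^16≡141, 116^32≡125, 116^64≡359, 116^128≡18, 116^256≡324
329 = 256 + 64 + 8 + 1, so 116^329 ≡ 324·359·251·116 ≡ 71 (mod 449)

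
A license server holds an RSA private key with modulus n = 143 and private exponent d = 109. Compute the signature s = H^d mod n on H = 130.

104

Squares mod 143: H^1≡130, H^2≡26, H^4≡104, H^8≡91, H^16≡130, H^32≡26, H^64≡104
109 = 64 + 32 + 8 + 4 + 1, so H^109 ≡ 104·26·91·104·130 ≡ 104 (mod 143)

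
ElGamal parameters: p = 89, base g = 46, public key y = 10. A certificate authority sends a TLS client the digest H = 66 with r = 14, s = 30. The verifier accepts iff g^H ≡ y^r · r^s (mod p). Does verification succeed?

Left side g^H mod p:
46^2 = 2116 ≡ 69
46^4 ≡ 69^2 = 4761 ≡ 44
46^8 ≡ 44^2 = 1936 ≡ 67
46^16 ≡ 67^2 = 4489 ≡ 39
46^32 ≡ 39^2 = 1521 ≡ 8
46^64 ≡ 8^2 = 64
66 = 64 + 2, so 46^66 ≡ 64·69 ≡ 55 (mod 89)
Right side y^r · r^s mod p:
10^2 = 100 ≡ 11
10^4 ≡ 11^2 = 121 ≡ 32
10^8 ≡ 32^2 = 1024 ≡ 45
14 = 8 + 4 + 2, so 10^14 ≡ 45·32·11 ≡ 87 (mod 89)
14^2 = 196 ≡ 18
14^4 ≡ 18^2 = 324 ≡ 57
14^8 ≡ 57^2 = 3249 ≡ 45
14^16 ≡ 45^2 = 2025 ≡ 67
30 = 16 + 8 + 4 + 2, so 14^30 ≡ 67·45·57·18 ≡ 17 (mod 89)
87·17 = 1479 ≡ 55 (mod 89)
55 ≡ 55 (mod 89), so the signature is genuine.

passes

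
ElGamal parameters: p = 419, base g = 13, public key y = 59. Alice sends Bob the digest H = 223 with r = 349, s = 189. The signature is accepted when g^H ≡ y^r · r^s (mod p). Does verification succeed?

fails

Left side g^H mod p:
13^2 = 169
13^4 ≡ 169^2 = 28561 ≡ 69
13^8 ≡ 69^2 = 4761 ≡ 152
13^16 ≡ 152^2 = 23104 ≡ 59
13^32 ≡ 59^2 = 3481 ≡ 129
13^64 ≡ 129^2 = 16641 ≡ 300
13^128 ≡ 300^2 = 90000 ≡ 334
223 = 128 + 64 + 16 + 8 + 4 + 2 + 1, so 13^223 ≡ 334·300·59·152·69·169·13 ≡ 102 (mod 419)
Right side y^r · r^s mod p:
59^2 = 3481 ≡ 129
59^4 ≡ 129^2 = 16641 ≡ 300
59^8 ≡ 300^2 = 90000 ≡ 334
59^16 ≡ 334^2 = 111556 ≡ 102
59^32 ≡ 102^2 = 10404 ≡ 348
59^64 ≡ 348^2 = 121104 ≡ 13
59^128 ≡ 13^2 = 169
59^256 ≡ 169^2 = 28561 ≡ 69
349 = 256 + 64 + 16 + 8 + 4 + 1, so 59^349 ≡ 69·13·102·334·300·59 ≡ 334 (mod 419)
349^2 = 121801 ≡ 291
349^4 ≡ 291^2 = 84681 ≡ 43
349^8 ≡ 43^2 = 1849 ≡ 173
349^16 ≡ 173^2 = 29929 ≡ 180
349^32 ≡ 180^2 = 32400 ≡ 137
349^64 ≡ 137^2 = 18769 ≡ 333
349^128 ≡ 333^2 = 110889 ≡ 273
189 = 128 + 32 + 16 + 8 + 4 + 1, so 349^189 ≡ 273·137·180·173·43·349 ≡ 91 (mod 419)
334·91 = 30394 ≡ 226 (mod 419)
102 ≠ 226, so verification fails.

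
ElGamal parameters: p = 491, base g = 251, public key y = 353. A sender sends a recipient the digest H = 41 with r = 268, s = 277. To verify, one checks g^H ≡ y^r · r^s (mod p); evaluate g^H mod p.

268

Squares mod 491: 251^1≡251, 251^2≡153, 251^4≡332, 251^8≡240, 251^16≡153, 251^32≡332
41 = 32 + 8 + 1, so 251^41 ≡ 332·240·251 ≡ 268 (mod 491)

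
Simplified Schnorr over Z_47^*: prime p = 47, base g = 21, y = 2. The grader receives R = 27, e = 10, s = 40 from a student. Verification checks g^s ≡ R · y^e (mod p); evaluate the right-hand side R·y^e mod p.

Squares mod 47: 2^1≡2, 2^2≡4, 2^4≡16, 2^8≡21
10 = 8 + 2, so 2^10 ≡ 21·4 ≡ 37 (mod 47)
R · y^e ≡ 27·37 = 999 ≡ 12 (mod 47)

12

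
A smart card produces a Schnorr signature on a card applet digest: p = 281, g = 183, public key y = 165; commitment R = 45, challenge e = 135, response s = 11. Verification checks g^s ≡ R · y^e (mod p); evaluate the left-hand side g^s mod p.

246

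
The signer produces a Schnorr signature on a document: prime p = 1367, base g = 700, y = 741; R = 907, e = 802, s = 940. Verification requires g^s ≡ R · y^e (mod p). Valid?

yes

g^s mod p:
700^2 = 490000 ≡ 614
700^4 ≡ 614^2 = 376996 ≡ 1071
700^8 ≡ 1071^2 = 1147041 ≡ 128
700^16 ≡ 128^2 = 16384 ≡ 1347
700^32 ≡ 1347^2 = 1814409 ≡ 400
700^64 ≡ 400^2 = 160000 ≡ 61
700^128 ≡ 61^2 = 3721 ≡ 987
700^256 ≡ 987^2 = 974169 ≡ 865
700^512 ≡ 865^2 = 748225 ≡ 476
940 = 512 + 256 + 128 + 32 + 8 + 4, so 700^940 ≡ 476·865·987·400·128·1071 ≡ 81 (mod 1367)
R · y^e mod p:
741^2 = 549081 ≡ 914
741^4 ≡ 914^2 = 835396 ≡ 159
741^8 ≡ 159^2 = 25281 ≡ 675
741^16 ≡ 675^2 = 455625 ≡ 414
741^32 ≡ 414^2 = 171396 ≡ 521
741^64 ≡ 521^2 = 271441 ≡ 775
741^128 ≡ 775^2 = 600625 ≡ 512
741^256 ≡ 512^2 = 262144 ≡ 1047
741^512 ≡ 1047^2 = 1096209 ≡ 1242
802 = 512 + 256 + 32 + 2, so 741^802 ≡ 1242·1047·521·914 ≡ 1138 (mod 1367)
907·1138 = 1032166 ≡ 81 (mod 1367)
81 ≡ 81 (mod 1367); signature holds.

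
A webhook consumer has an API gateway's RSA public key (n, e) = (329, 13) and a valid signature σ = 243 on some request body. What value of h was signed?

159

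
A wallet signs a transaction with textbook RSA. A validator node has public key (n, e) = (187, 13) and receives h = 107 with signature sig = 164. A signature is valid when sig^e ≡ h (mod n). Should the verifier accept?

Squares mod 187: sig^1≡164, sig^2≡155, sig^4≡89, sig^8≡67
13 = 8 + 4 + 1, so sig^13 ≡ 67·89·164 ≡ 109 (mod 187)
sig^13 mod 187 = 109, but h = 107.

reject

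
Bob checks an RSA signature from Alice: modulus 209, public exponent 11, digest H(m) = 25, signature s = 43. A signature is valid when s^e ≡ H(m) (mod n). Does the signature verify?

does not verify

s^11 mod 209 = 120
s^11 mod 209 = 120, but H(m) = 25.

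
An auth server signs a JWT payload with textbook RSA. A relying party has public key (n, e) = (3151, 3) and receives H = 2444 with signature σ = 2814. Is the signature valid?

valid

σ^2 ≡ 2814^2 = 7918596 ≡ 133
3 = 2 + 1, so σ^3 ≡ 133·2814 ≡ 2444 (mod 3151)
2444 = H, so the signature checks out.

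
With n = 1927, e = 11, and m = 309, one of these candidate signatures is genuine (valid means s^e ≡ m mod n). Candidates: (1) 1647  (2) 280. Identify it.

1

Candidate 1: 1647^2 = 2712609 ≡ 1320; 1647^4 ≡ 1320^2 = 1742400 ≡ 392; 1647^8 ≡ 392^2 = 153664 ≡ 1431; 11 = 8 + 2 + 1, so 1647^11 ≡ 1431·1320·1647 ≡ 309 (mod 1927)
  → matches m = 309
Candidate 2: 280^2 = 78400 ≡ 1320; 280^4 ≡ 1320^2 = 1742400 ≡ 392; 280^8 ≡ 392^2 = 153664 ≡ 1431; 11 = 8 + 2 + 1, so 280^11 ≡ 1431·1320·280 ≡ 1618 (mod 1927)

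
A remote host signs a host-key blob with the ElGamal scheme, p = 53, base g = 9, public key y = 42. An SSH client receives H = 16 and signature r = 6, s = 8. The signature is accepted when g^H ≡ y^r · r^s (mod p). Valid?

yes

Left side g^H mod p:
9^2 = 81 ≡ 28
9^4 ≡ 28^2 = 784 ≡ 42
9^8 ≡ 42^2 = 1764 ≡ 15
9^16 ≡ 15^2 = 225 ≡ 13
Right side y^r · r^s mod p:
42^2 = 1764 ≡ 15
42^4 ≡ 15^2 = 225 ≡ 13
6 = 4 + 2, so 42^6 ≡ 13·15 ≡ 36 (mod 53)
6^2 = 36
6^4 ≡ 36^2 = 1296 ≡ 24
6^8 ≡ 24^2 = 576 ≡ 46
36·46 = 1656 ≡ 13 (mod 53)
13 ≡ 13 (mod 53), so the signature is genuine.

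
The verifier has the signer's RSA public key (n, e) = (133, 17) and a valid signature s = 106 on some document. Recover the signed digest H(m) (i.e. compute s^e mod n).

64

s^2 ≡ 106^2 = 11236 ≡ 64
s^4 ≡ 64^2 = 4096 ≡ 106
s^8 ≡ 106^2 = 11236 ≡ 64
s^16 ≡ 64^2 = 4096 ≡ 106
17 = 16 + 1, so s^17 ≡ 106·106 ≡ 64 (mod 133)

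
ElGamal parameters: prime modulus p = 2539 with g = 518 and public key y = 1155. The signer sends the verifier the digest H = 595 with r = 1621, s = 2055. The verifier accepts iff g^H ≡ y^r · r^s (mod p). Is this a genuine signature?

Left side g^H mod p:
Squares mod 2539: 518^1≡518, 518^2≡1729, 518^4≡1038, 518^8≡908, 518^16≡1828, 518^32≡260, 518^64≡1586, 518^128≡1786, 518^256≡812, 518^512≡1743
595 = 512 + 64 + 16 + 2 + 1, so 518^595 ≡ 1743·1586·1828·1729·518 ≡ 1409 (mod 2539)
Right side y^r · r^s mod p:
Squares mod 2539: 1155^1≡1155, 1155^2≡1050, 1155^4≡574, 1155^8≡1945, 1155^16≡2454, 1155^32≡2147, 1155^64≡1324, 1155^128≡1066, 1155^256≡1423, 1155^512≡1346, 1155^1024≡1409
1621 = 1024 + 512 + 64 + 16 + 4 + 1, so 1155^1621 ≡ 1409·1346·1324·2454·574·1155 ≡ 1014 (mod 2539)
Squares mod 2539: 1621^1≡1621, 1621^2≡2315, 1621^4≡1935, 1621^8≡1739, 1621^16≡172, 1621^32≡1655, 1621^64≡1983, 1621^128≡1917, 1621^256≡956, 1621^512≡2435, 1621^1024≡660, 1621^2048≡1431
2055 = 2048 + 4 + 2 + 1, so 1621^2055 ≡ 1431·1935·2315·1621 ≡ 799 (mod 2539)
1014·799 = 810186 ≡ 245 (mod 2539)
1409 ≠ 245, so verification fails.

forged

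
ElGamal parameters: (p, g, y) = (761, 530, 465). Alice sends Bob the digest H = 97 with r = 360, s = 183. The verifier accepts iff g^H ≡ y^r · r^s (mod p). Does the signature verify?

does not verify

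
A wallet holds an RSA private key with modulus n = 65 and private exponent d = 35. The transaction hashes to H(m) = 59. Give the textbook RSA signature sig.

Squares mod 65: (H(m))^1≡59, (H(m))^2≡36, (H(m))^4≡61, (H(m))^8≡16, (H(m))^16≡61, (H(m))^32≡16
35 = 32 + 2 + 1, so (H(m))^35 ≡ 16·36·59 ≡ 54 (mod 65)

54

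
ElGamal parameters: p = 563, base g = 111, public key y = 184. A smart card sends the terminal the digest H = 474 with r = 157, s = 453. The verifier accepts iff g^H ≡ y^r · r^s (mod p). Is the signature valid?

Left side g^H mod p:
Squares mod 563: 111^1≡111, 111^2≡498, 111^4≡284, 111^8≡147, 111^16≡215, 111^32≡59, 111^64≡103, 111^128≡475, 111^256≡425
474 = 256 + 128 + 64 + 16 + 8 + 2, so 111^474 ≡ 425·475·103·215·147·498 ≡ 23 (mod 563)
Right side y^r · r^s mod p:
Squares mod 563: 184^1≡184, 184^2≡76, 184^4≡146, 184^8≡485, 184^16≡454, 184^32≡58, 184^64≡549, 184^128≡196
157 = 128 + 16 + 8 + 4 + 1, so 184^157 ≡ 196·454·485·146·184 ≡ 5 (mod 563)
Squares mod 563: 157^1≡157, 157^2≡440, 157^4≡491, 157^8≡117, 157^16≡177, 157^32≡364, 157^64≡191, 157^128≡449, 157^256≡47
453 = 256 + 128 + 64 + 4 + 1, so 157^453 ≡ 47·449·191·491·157 ≡ 455 (mod 563)
5·455 = 2275 ≡ 23 (mod 563)
23 ≡ 23 (mod 563), so the signature is genuine.

valid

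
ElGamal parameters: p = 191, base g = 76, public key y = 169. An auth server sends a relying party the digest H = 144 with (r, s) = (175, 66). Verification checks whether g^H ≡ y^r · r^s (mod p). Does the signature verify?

Left side g^H mod p:
76^2 = 5776 ≡ 46
76^4 ≡ 46^2 = 2116 ≡ 15
76^8 ≡ 15^2 = 225 ≡ 34
76^16 ≡ 34^2 = 1156 ≡ 10
76^32 ≡ 10^2 = 100
76^64 ≡ 100^2 = 10000 ≡ 68
76^128 ≡ 68^2 = 4624 ≡ 40
144 = 128 + 16, so 76^144 ≡ 40·10 ≡ 18 (mod 191)
Right side y^r · r^s mod p:
169^2 = 28561 ≡ 102
169^4 ≡ 102^2 = 10404 ≡ 90
169^8 ≡ 90^2 = 8100 ≡ 78
169^16 ≡ 78^2 = 6084 ≡ 163
169^32 ≡ 163^2 = 26569 ≡ 20
169^64 ≡ 20^2 = 400 ≡ 18
169^128 ≡ 18^2 = 324 ≡ 133
175 = 128 + 32 + 8 + 4 + 2 + 1, so 169^175 ≡ 133·20·78·90·102·169 ≡ 69 (mod 191)
175^2 = 30625 ≡ 65
175^4 ≡ 65^2 = 4225 ≡ 23
175^8 ≡ 23^2 = 529 ≡ 147
175^16 ≡ 147^2 = 21609 ≡ 26
175^32 ≡ 26^2 = 676 ≡ 103
175^64 ≡ 103^2 = 10609 ≡ 104
66 = 64 + 2, so 175^66 ≡ 104·65 ≡ 75 (mod 191)
69·75 = 5175 ≡ 18 (mod 191)
18 ≡ 18 (mod 191), so the signature is genuine.

verifies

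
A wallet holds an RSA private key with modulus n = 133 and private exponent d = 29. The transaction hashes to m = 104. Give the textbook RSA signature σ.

62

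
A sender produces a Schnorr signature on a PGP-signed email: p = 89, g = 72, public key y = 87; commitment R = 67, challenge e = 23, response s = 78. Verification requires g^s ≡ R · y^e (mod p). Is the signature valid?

g^s mod p:
72^2 = 5184 ≡ 22
72^4 ≡ 22^2 = 484 ≡ 39
72^8 ≡ 39^2 = 1521 ≡ 8
72^16 ≡ 8^2 = 64
72^32 ≡ 64^2 = 4096 ≡ 2
72^64 ≡ 2^2 = 4
78 = 64 + 8 + 4 + 2, so 72^78 ≡ 4·8·39·22 ≡ 44 (mod 89)
R · y^e mod p:
87^2 = 7569 ≡ 4
87^4 ≡ 4^2 = 16
87^8 ≡ 16^2 = 256 ≡ 78
87^16 ≡ 78^2 = 6084 ≡ 32
23 = 16 + 4 + 2 + 1, so 87^23 ≡ 32·16·4·87 ≡ 87 (mod 89)
67·87 = 5829 ≡ 44 (mod 89)
44 ≡ 44 (mod 89); signature holds.

valid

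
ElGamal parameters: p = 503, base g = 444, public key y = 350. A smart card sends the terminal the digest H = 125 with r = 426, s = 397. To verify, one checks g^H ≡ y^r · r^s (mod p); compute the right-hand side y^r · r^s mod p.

407

Squares mod 503: 350^1≡350, 350^2≡271, 350^4≡3, 350^8≡9, 350^16≡81, 350^32≡22, 350^64≡484, 350^128≡361, 350^256≡44
426 = 256 + 128 + 32 + 8 + 2, so 350^426 ≡ 44·361·22·9·271 ≡ 352 (mod 503)
Squares mod 503: 426^1≡426, 426^2≡396, 426^4≡383, 426^8≡316, 426^16≡262, 426^32≡236, 426^64≡366, 426^128≡158, 426^256≡317
397 = 256 + 128 + 8 + 4 + 1, so 426^397 ≡ 317·158·316·383·426 ≡ 457 (mod 503)
y^r · r^s ≡ 352·457 = 160864 ≡ 407 (mod 503)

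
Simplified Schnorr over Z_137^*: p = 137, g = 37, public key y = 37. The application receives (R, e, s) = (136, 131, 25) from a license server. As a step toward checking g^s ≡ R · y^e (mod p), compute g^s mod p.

37

37^2 = 1369 ≡ 136
37^4 ≡ 136^2 = 18496 ≡ 1
37^8 ≡ 1^2 = 1
37^16 ≡ 1^2 = 1
25 = 16 + 8 + 1, so 37^25 ≡ 1·1·37 ≡ 37 (mod 137)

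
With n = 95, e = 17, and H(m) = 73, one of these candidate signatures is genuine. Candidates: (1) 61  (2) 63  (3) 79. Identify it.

2

Candidate 1: Squares mod 95: 61^1≡61, 61^2≡16, 61^4≡66, 61^8≡81, 61^16≡6; 17 = 16 + 1, so 61^17 ≡ 6·61 ≡ 81 (mod 95)
Candidate 2: Squares mod 95: 63^1≡63, 63^2≡74, 63^4≡61, 63^8≡16, 63^16≡66; 17 = 16 + 1, so 63^17 ≡ 66·63 ≡ 73 (mod 95)
  → matches H(m) = 73
Candidate 3: Squares mod 95: 79^1≡79, 79^2≡66, 79^4≡81, 79^8≡6, 79^16≡36; 17 = 16 + 1, so 79^17 ≡ 36·79 ≡ 89 (mod 95)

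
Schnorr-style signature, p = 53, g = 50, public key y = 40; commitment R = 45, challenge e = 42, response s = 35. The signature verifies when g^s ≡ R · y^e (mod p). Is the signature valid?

valid

g^s mod p:
50^2 = 2500 ≡ 9
50^4 ≡ 9^2 = 81 ≡ 28
50^8 ≡ 28^2 = 784 ≡ 42
50^16 ≡ 42^2 = 1764 ≡ 15
50^32 ≡ 15^2 = 225 ≡ 13
35 = 32 + 2 + 1, so 50^35 ≡ 13·9·50 ≡ 20 (mod 53)
R · y^e mod p:
40^2 = 1600 ≡ 10
40^4 ≡ 10^2 = 100 ≡ 47
40^8 ≡ 47^2 = 2209 ≡ 36
40^16 ≡ 36^2 = 1296 ≡ 24
40^32 ≡ 24^2 = 576 ≡ 46
42 = 32 + 8 + 2, so 40^42 ≡ 46·36·10 ≡ 24 (mod 53)
45·24 = 1080 ≡ 20 (mod 53)
20 ≡ 20 (mod 53); signature holds.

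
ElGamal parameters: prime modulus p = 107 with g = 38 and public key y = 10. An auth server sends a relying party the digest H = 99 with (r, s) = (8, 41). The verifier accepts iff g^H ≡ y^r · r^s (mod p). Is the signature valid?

valid

Left side g^H mod p:
Squares mod 107: 38^1≡38, 38^2≡53, 38^4≡27, 38^8≡87, 38^16≡79, 38^32≡35, 38^64≡48
99 = 64 + 32 + 2 + 1, so 38^99 ≡ 48·35·53·38 ≡ 73 (mod 107)
Right side y^r · r^s mod p:
Squares mod 107: 10^1≡10, 10^2≡100, 10^4≡49, 10^8≡47
10^8 ≡ 47 (mod 107)
Squares mod 107: 8^1≡8, 8^2≡64, 8^4≡30, 8^8≡44, 8^16≡10, 8^32≡100
41 = 32 + 8 + 1, so 8^41 ≡ 100·44·8 ≡ 104 (mod 107)
47·104 = 4888 ≡ 73 (mod 107)
73 ≡ 73 (mod 107), so the signature is genuine.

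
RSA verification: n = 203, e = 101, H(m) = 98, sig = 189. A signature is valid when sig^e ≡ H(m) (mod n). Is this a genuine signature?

Squares mod 203: sig^1≡189, sig^2≡196, sig^4≡49, sig^8≡168, sig^16≡7, sig^32≡49, sig^64≡168
101 = 64 + 32 + 4 + 1, so sig^101 ≡ 168·49·49·189 ≡ 105 (mod 203)
sig^101 mod 203 = 105, but H(m) = 98.

forged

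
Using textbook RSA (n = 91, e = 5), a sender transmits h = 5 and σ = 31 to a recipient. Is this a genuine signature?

genuine

σ^2 ≡ 31^2 = 961 ≡ 51
σ^4 ≡ 51^2 = 2601 ≡ 53
5 = 4 + 1, so σ^5 ≡ 53·31 ≡ 5 (mod 91)
σ^5 mod 91 = 5 matches h.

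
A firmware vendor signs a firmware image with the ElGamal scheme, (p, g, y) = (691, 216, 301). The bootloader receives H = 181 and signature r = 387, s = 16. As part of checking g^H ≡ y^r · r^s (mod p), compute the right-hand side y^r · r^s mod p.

584

301^2 = 90601 ≡ 80
301^4 ≡ 80^2 = 6400 ≡ 181
301^8 ≡ 181^2 = 32761 ≡ 284
301^16 ≡ 284^2 = 80656 ≡ 500
301^32 ≡ 500^2 = 250000 ≡ 549
301^64 ≡ 549^2 = 301401 ≡ 125
301^128 ≡ 125^2 = 15625 ≡ 423
301^256 ≡ 423^2 = 178929 ≡ 651
387 = 256 + 128 + 2 + 1, so 301^387 ≡ 651·423·80·301 ≡ 39 (mod 691)
387^2 = 149769 ≡ 513
387^4 ≡ 513^2 = 263169 ≡ 589
387^8 ≡ 589^2 = 346921 ≡ 39
387^16 ≡ 39^2 = 1521 ≡ 139
y^r · r^s ≡ 39·139 = 5421 ≡ 584 (mod 691)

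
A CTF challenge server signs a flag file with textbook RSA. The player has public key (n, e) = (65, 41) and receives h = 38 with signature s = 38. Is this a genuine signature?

genuine

Squares mod 65: s^1≡38, s^2≡14, s^4≡1, s^8≡1, s^16≡1, s^32≡1
41 = 32 + 8 + 1, so s^41 ≡ 1·1·38 ≡ 38 (mod 65)
38 = h, so the signature checks out.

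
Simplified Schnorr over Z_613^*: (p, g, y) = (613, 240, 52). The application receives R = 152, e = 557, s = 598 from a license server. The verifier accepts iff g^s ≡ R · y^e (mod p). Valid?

g^s mod p:
240^2 = 57600 ≡ 591
240^4 ≡ 591^2 = 349281 ≡ 484
240^8 ≡ 484^2 = 234256 ≡ 90
240^16 ≡ 90^2 = 8100 ≡ 131
240^32 ≡ 131^2 = 17161 ≡ 610
240^64 ≡ 610^2 = 372100 ≡ 9
240^128 ≡ 9^2 = 81
240^256 ≡ 81^2 = 6561 ≡ 431
240^512 ≡ 431^2 = 185761 ≡ 22
598 = 512 + 64 + 16 + 4 + 2, so 240^598 ≡ 22·9·131·484·591 ≡ 552 (mod 613)
R · y^e mod p:
52^2 = 2704 ≡ 252
52^4 ≡ 252^2 = 63504 ≡ 365
52^8 ≡ 365^2 = 133225 ≡ 204
52^16 ≡ 204^2 = 41616 ≡ 545
52^32 ≡ 545^2 = 297025 ≡ 333
52^64 ≡ 333^2 = 110889 ≡ 549
52^128 ≡ 549^2 = 301401 ≡ 418
52^256 ≡ 418^2 = 174724 ≡ 19
52^512 ≡ 19^2 = 361
557 = 512 + 32 + 8 + 4 + 1, so 52^557 ≡ 361·333·204·365·52 ≡ 294 (mod 613)
152·294 = 44688 ≡ 552 (mod 613)
552 ≡ 552 (mod 613); signature holds.

yes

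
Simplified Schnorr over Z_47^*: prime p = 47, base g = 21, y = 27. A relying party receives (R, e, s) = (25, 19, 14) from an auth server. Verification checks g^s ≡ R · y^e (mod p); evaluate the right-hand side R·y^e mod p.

6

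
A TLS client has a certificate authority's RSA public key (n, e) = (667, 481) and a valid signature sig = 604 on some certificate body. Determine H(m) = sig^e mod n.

616

sig^2 ≡ 604^2 = 364816 ≡ 634
sig^4 ≡ 634^2 = 401956 ≡ 422
sig^8 ≡ 422^2 = 178084 ≡ 662
sig^16 ≡ 662^2 = 438244 ≡ 25
sig^32 ≡ 25^2 = 625
sig^64 ≡ 625^2 = 390625 ≡ 430
sig^128 ≡ 430^2 = 184900 ≡ 141
sig^256 ≡ 141^2 = 19881 ≡ 538
481 = 256 + 128 + 64 + 32 + 1, so sig^481 ≡ 538·141·430·625·604 ≡ 616 (mod 667)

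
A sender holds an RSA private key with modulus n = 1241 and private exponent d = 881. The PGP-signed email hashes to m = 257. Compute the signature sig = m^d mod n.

m^881 mod 1241 = 121

121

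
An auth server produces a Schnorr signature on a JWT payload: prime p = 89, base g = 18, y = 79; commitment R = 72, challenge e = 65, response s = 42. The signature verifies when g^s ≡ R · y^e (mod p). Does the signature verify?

g^s mod p:
18^2 = 324 ≡ 57
18^4 ≡ 57^2 = 3249 ≡ 45
18^8 ≡ 45^2 = 2025 ≡ 67
18^16 ≡ 67^2 = 4489 ≡ 39
18^32 ≡ 39^2 = 1521 ≡ 8
42 = 32 + 8 + 2, so 18^42 ≡ 8·67·57 ≡ 25 (mod 89)
R · y^e mod p:
79^2 = 6241 ≡ 11
79^4 ≡ 11^2 = 121 ≡ 32
79^8 ≡ 32^2 = 1024 ≡ 45
79^16 ≡ 45^2 = 2025 ≡ 67
79^32 ≡ 67^2 = 4489 ≡ 39
79^64 ≡ 39^2 = 1521 ≡ 8
65 = 64 + 1, so 79^65 ≡ 8·79 ≡ 9 (mod 89)
72·9 = 648 ≡ 25 (mod 89)
25 ≡ 25 (mod 89); signature holds.

verifies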